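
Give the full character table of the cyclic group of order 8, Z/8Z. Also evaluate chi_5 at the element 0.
Character table of Z/8Z (irreps indexed chi_0,...,chi_7 with chi_k(m) = zeta_8^(k*m), zeta_8 = exp(2*pi*i/8)):
  irrep \ class  {0} (size 1)  {1} (size 1)    {2} (size 1)  {3} (size 1)    {4} (size 1)  {5} (size 1)    {6} (size 1)  {7} (size 1)  
  chi_0          1             1               1             1               1             1               1             1             
  chi_1          1             exp(I*pi/4)     I             exp(3*I*pi/4)   -1            exp(-3*I*pi/4)  -I            exp(-I*pi/4)  
  chi_2          1             I               -1            -I              1             I               -1            -I            
  chi_3          1             exp(3*I*pi/4)   -I            exp(I*pi/4)     -1            exp(-I*pi/4)    I             exp(-3*I*pi/4)
  chi_4          1             -1              1             -1              1             -1              1             -1            
  chi_5          1             exp(-3*I*pi/4)  I             exp(-I*pi/4)    -1            exp(I*pi/4)     -I            exp(3*I*pi/4) 
  chi_6          1             -I              -1            I               1             -I              -1            I             
  chi_7          1             exp(-I*pi/4)    -I            exp(-3*I*pi/4)  -1            exp(3*I*pi/4)   I             exp(I*pi/4)   

Spot check: chi_5(0) = zeta_8^(5*0) = zeta_8^0 = 1.

Reasoning: Z/8Z is abelian, so all 8 irreducible complex representations are 1-dimensional. They are given by chi_k(m) = zeta_8^(k*m) for k = 0,...,7. Row orthogonality: sum_m chi_k(m) conj(chi_l(m)) = 8 * [k = l].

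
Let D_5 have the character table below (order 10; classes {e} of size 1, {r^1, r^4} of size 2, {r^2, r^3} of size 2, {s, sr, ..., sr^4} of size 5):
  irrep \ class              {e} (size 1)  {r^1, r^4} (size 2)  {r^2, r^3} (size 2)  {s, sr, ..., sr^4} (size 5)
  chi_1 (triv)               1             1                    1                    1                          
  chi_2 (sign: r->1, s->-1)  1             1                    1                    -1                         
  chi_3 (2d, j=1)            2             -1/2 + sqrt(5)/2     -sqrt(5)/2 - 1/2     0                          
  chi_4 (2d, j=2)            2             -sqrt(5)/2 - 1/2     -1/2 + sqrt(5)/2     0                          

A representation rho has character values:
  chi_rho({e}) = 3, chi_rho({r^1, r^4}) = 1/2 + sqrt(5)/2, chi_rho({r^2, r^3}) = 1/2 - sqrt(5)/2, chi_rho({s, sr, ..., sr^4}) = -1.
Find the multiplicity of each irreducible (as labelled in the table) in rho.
Multiplicities: chi_1: 0, chi_2: 1, chi_3: 1, chi_4: 0.

Details: Use <chi_rho, chi> = (1/|G|) sum_C |C| * chi_rho(C) * conj(chi(C)) with |G| = 10 for each irreducible chi in the table:
  <chi_rho, chi_1> = (1/10)[1*(3)*conj(1) + 2*(1/2 + sqrt(5)/2)*conj(1) + 2*(1/2 - sqrt(5)/2)*conj(1) + 5*(-1)*conj(1)]
      = (1/10)[(3) + (1 + sqrt(5)) + (1 - sqrt(5)) + (-5)] = 0/10 = 0
  <chi_rho, chi_2> = (1/10)[1*(3)*conj(1) + 2*(1/2 + sqrt(5)/2)*conj(1) + 2*(1/2 - sqrt(5)/2)*conj(1) + 5*(-1)*conj(-1)]
      = (1/10)[(3) + (1 + sqrt(5)) + (1 - sqrt(5)) + (5)] = 10/10 = 1
  <chi_rho, chi_3> = (1/10)[1*(3)*conj(2) + 2*(1/2 + sqrt(5)/2)*conj(-1/2 + sqrt(5)/2) + 2*(1/2 - sqrt(5)/2)*conj(-sqrt(5)/2 - 1/2) + 5*(-1)*conj(0)]
      = (1/10)[(6) + (2) + (2) + (0)] = 10/10 = 1
  <chi_rho, chi_4> = (1/10)[1*(3)*conj(2) + 2*(1/2 + sqrt(5)/2)*conj(-sqrt(5)/2 - 1/2) + 2*(1/2 - sqrt(5)/2)*conj(-1/2 + sqrt(5)/2) + 5*(-1)*conj(0)]
      = (1/10)[(6) + (-3 - sqrt(5)) + (-3 + sqrt(5)) + (0)] = 0/10 = 0
Dimension check: dim(rho) = sum (mult * dim) = 0*1 + 1*1 + 1*2 + 0*2 = 3 = chi_rho(e) = 3.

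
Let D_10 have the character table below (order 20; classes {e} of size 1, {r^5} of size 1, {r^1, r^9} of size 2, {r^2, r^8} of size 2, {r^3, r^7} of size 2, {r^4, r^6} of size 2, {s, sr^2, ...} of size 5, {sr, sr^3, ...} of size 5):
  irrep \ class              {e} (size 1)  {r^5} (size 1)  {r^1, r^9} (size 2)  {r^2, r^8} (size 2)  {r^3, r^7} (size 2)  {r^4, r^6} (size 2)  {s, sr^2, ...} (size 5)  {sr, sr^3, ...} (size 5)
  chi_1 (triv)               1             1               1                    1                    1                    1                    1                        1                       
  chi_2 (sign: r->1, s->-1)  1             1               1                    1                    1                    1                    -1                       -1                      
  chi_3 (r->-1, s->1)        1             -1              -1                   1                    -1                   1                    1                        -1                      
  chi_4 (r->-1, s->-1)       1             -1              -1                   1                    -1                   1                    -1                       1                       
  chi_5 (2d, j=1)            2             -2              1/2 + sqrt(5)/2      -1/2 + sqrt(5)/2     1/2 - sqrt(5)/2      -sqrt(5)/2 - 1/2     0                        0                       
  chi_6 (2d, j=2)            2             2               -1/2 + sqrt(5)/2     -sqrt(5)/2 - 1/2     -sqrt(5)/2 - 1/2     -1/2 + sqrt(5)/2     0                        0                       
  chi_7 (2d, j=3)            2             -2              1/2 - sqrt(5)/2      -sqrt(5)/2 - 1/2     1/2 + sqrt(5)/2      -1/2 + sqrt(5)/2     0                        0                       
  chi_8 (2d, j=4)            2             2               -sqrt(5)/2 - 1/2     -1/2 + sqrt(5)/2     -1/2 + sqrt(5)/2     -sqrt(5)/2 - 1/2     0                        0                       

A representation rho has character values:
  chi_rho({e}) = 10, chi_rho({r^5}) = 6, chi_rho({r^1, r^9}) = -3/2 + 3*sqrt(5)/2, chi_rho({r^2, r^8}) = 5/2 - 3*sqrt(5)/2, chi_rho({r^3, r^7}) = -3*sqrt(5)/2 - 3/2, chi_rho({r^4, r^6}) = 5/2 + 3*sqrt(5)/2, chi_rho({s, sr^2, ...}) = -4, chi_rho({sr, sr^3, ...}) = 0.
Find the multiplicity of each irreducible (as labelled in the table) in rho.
Multiplicities: chi_1: 0, chi_2: 2, chi_3: 0, chi_4: 2, chi_5: 0, chi_6: 3, chi_7: 0, chi_8: 0.

Explanation: Use <chi_rho, chi> = (1/|G|) sum_C |C| * chi_rho(C) * conj(chi(C)) with |G| = 20 for each irreducible chi in the table:
  <chi_rho, chi_1> = (1/20)[1*(10)*conj(1) + 1*(6)*conj(1) + 2*(-3/2 + 3*sqrt(5)/2)*conj(1) + 2*(5/2 - 3*sqrt(5)/2)*conj(1) + 2*(-3*sqrt(5)/2 - 3/2)*conj(1) + 2*(5/2 + 3*sqrt(5)/2)*conj(1) + 5*(-4)*conj(1) + 5*(0)*conj(1)]
      = (1/20)[(10) + (6) + (-3 + 3*sqrt(5)) + (5 - 3*sqrt(5)) + (-3*sqrt(5) - 3) + (5 + 3*sqrt(5)) + (-20) + (0)] = 0/20 = 0
  <chi_rho, chi_2> = (1/20)[1*(10)*conj(1) + 1*(6)*conj(1) + 2*(-3/2 + 3*sqrt(5)/2)*conj(1) + 2*(5/2 - 3*sqrt(5)/2)*conj(1) + 2*(-3*sqrt(5)/2 - 3/2)*conj(1) + 2*(5/2 + 3*sqrt(5)/2)*conj(1) + 5*(-4)*conj(-1) + 5*(0)*conj(-1)]
      = (1/20)[(10) + (6) + (-3 + 3*sqrt(5)) + (5 - 3*sqrt(5)) + (-3*sqrt(5) - 3) + (5 + 3*sqrt(5)) + (20) + (0)] = 40/20 = 2
  <chi_rho, chi_3> = (1/20)[1*(10)*conj(1) + 1*(6)*conj(-1) + 2*(-3/2 + 3*sqrt(5)/2)*conj(-1) + 2*(5/2 - 3*sqrt(5)/2)*conj(1) + 2*(-3*sqrt(5)/2 - 3/2)*conj(-1) + 2*(5/2 + 3*sqrt(5)/2)*conj(1) + 5*(-4)*conj(1) + 5*(0)*conj(-1)]
      = (1/20)[(10) + (-6) + (3 - 3*sqrt(5)) + (5 - 3*sqrt(5)) + (3 + 3*sqrt(5)) + (5 + 3*sqrt(5)) + (-20) + (0)] = 0/20 = 0
  <chi_rho, chi_4> = (1/20)[1*(10)*conj(1) + 1*(6)*conj(-1) + 2*(-3/2 + 3*sqrt(5)/2)*conj(-1) + 2*(5/2 - 3*sqrt(5)/2)*conj(1) + 2*(-3*sqrt(5)/2 - 3/2)*conj(-1) + 2*(5/2 + 3*sqrt(5)/2)*conj(1) + 5*(-4)*conj(-1) + 5*(0)*conj(1)]
      = (1/20)[(10) + (-6) + (3 - 3*sqrt(5)) + (5 - 3*sqrt(5)) + (3 + 3*sqrt(5)) + (5 + 3*sqrt(5)) + (20) + (0)] = 40/20 = 2
  <chi_rho, chi_5> = (1/20)[1*(10)*conj(2) + 1*(6)*conj(-2) + 2*(-3/2 + 3*sqrt(5)/2)*conj(1/2 + sqrt(5)/2) + 2*(5/2 - 3*sqrt(5)/2)*conj(-1/2 + sqrt(5)/2) + 2*(-3*sqrt(5)/2 - 3/2)*conj(1/2 - sqrt(5)/2) + 2*(5/2 + 3*sqrt(5)/2)*conj(-sqrt(5)/2 - 1/2) + 5*(-4)*conj(0) + 5*(0)*conj(0)]
      = (1/20)[(20) + (-12) + (6) + (-10 + 4*sqrt(5)) + (6) + (-10 - 4*sqrt(5)) + (0) + (0)] = 0/20 = 0
  <chi_rho, chi_6> = (1/20)[1*(10)*conj(2) + 1*(6)*conj(2) + 2*(-3/2 + 3*sqrt(5)/2)*conj(-1/2 + sqrt(5)/2) + 2*(5/2 - 3*sqrt(5)/2)*conj(-sqrt(5)/2 - 1/2) + 2*(-3*sqrt(5)/2 - 3/2)*conj(-sqrt(5)/2 - 1/2) + 2*(5/2 + 3*sqrt(5)/2)*conj(-1/2 + sqrt(5)/2) + 5*(-4)*conj(0) + 5*(0)*conj(0)]
      = (1/20)[(20) + (12) + (9 - 3*sqrt(5)) + (5 - sqrt(5)) + (3*sqrt(5) + 9) + (sqrt(5) + 5) + (0) + (0)] = 60/20 = 3
  <chi_rho, chi_7> = (1/20)[1*(10)*conj(2) + 1*(6)*conj(-2) + 2*(-3/2 + 3*sqrt(5)/2)*conj(1/2 - sqrt(5)/2) + 2*(5/2 - 3*sqrt(5)/2)*conj(-sqrt(5)/2 - 1/2) + 2*(-3*sqrt(5)/2 - 3/2)*conj(1/2 + sqrt(5)/2) + 2*(5/2 + 3*sqrt(5)/2)*conj(-1/2 + sqrt(5)/2) + 5*(-4)*conj(0) + 5*(0)*conj(0)]
      = (1/20)[(20) + (-12) + (-9 + 3*sqrt(5)) + (5 - sqrt(5)) + (-9 - 3*sqrt(5)) + (sqrt(5) + 5) + (0) + (0)] = 0/20 = 0
  <chi_rho, chi_8> = (1/20)[1*(10)*conj(2) + 1*(6)*conj(2) + 2*(-3/2 + 3*sqrt(5)/2)*conj(-sqrt(5)/2 - 1/2) + 2*(5/2 - 3*sqrt(5)/2)*conj(-1/2 + sqrt(5)/2) + 2*(-3*sqrt(5)/2 - 3/2)*conj(-1/2 + sqrt(5)/2) + 2*(5/2 + 3*sqrt(5)/2)*conj(-sqrt(5)/2 - 1/2) + 5*(-4)*conj(0) + 5*(0)*conj(0)]
      = (1/20)[(20) + (12) + (-6) + (-10 + 4*sqrt(5)) + (-6) + (-10 - 4*sqrt(5)) + (0) + (0)] = 0/20 = 0
Dimension check: dim(rho) = sum (mult * dim) = 0*1 + 2*1 + 0*1 + 2*1 + 0*2 + 3*2 + 0*2 + 0*2 = 10 = chi_rho(e) = 10.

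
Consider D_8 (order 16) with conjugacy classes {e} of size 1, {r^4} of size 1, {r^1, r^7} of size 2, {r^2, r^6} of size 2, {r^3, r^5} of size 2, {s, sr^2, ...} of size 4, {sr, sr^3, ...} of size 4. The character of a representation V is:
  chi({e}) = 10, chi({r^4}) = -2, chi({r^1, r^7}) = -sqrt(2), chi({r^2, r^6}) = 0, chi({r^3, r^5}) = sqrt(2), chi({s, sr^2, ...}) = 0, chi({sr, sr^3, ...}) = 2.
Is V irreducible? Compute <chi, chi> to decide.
Not irreducible (reducible): <chi, chi> = 8 > 1.

<chi, chi> = (1/|G|) sum_C |C| * |chi(C)|^2 = (1/16)[1*|10|^2 + 1*|-2|^2 + 2*|-sqrt(2)|^2 + 2*|0|^2 + 2*|sqrt(2)|^2 + 4*|0|^2 + 4*|2|^2]
  = (1/16)[(100) + (4) + (4) + (0) + (4) + (0) + (16)] = 128/16 = 8.
A character is irreducible iff <chi, chi> = 1, so this representation is reducible.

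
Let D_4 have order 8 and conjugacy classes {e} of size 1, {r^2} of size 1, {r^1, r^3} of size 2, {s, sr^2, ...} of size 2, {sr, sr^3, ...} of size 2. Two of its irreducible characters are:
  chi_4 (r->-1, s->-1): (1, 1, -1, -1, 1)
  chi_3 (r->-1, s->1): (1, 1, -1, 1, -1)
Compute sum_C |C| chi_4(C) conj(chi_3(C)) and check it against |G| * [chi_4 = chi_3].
Sum = 0; so <chi_4, chi_3> = 0 (distinct irreducibles are orthogonal).

Compute term by term over conjugacy classes (|C| * chi_4(C) * conj(chi_3(C))):
  1*(1)*conj(1) + 1*(1)*conj(1) + 2*(-1)*conj(-1) + 2*(-1)*conj(1) + 2*(1)*conj(-1)
  = (1) + (1) + (2) + (-2) + (-2)
  = 0.
Dividing by |G| = 8 gives 0/8 = 0, matching the row-orthogonality relation <chi_4, chi_3> = [chi_4 = chi_3].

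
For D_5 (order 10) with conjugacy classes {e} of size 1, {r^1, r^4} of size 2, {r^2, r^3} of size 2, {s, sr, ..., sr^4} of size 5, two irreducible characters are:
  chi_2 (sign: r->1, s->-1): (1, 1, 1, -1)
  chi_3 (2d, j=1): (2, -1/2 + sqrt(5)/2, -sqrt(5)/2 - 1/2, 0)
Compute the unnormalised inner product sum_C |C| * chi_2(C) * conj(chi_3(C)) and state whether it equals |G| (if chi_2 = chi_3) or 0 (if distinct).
Sum = 0; so <chi_2, chi_3> = 0 (distinct irreducibles are orthogonal).

Reasoning: Compute term by term over conjugacy classes (|C| * chi_2(C) * conj(chi_3(C))):
  1*(1)*conj(2) + 2*(1)*conj(-1/2 + sqrt(5)/2) + 2*(1)*conj(-sqrt(5)/2 - 1/2) + 5*(-1)*conj(0)
  = (2) + (-1 + sqrt(5)) + (-sqrt(5) - 1) + (0)
  = 0.
Dividing by |G| = 10 gives 0/10 = 0, matching the row-orthogonality relation <chi_2, chi_3> = [chi_2 = chi_3].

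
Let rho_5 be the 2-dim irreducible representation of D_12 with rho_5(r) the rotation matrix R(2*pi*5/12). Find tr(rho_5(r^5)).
chi_{rho_5}(r^5) = 2*cos(2*pi*5*5/12) = sqrt(3)

Explanation: rho_5(r^5) is rotation by angle 2*pi*5*5/12, whose trace is 2*cos(2*pi*5*5/12) = sqrt(3).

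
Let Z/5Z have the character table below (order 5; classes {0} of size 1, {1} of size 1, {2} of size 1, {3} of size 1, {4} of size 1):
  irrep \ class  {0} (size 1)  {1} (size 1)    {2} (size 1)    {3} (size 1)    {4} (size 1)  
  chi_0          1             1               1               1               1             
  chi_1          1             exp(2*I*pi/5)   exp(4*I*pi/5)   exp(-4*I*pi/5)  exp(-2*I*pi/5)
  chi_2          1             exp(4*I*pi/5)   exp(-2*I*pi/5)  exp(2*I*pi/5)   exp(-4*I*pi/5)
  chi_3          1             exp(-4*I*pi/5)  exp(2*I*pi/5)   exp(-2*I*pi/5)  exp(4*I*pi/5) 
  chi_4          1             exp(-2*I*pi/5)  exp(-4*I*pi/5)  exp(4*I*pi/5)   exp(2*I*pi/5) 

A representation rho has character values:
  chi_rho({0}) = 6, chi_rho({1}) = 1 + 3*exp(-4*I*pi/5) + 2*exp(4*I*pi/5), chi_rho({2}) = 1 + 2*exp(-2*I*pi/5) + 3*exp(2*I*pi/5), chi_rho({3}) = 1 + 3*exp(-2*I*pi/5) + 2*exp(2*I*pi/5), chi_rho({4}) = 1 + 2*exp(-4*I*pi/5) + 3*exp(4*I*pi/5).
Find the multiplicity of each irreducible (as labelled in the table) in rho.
Multiplicities: chi_0: 1, chi_1: 0, chi_2: 2, chi_3: 3, chi_4: 0.

Solution. Use <chi_rho, chi> = (1/|G|) sum_C |C| * chi_rho(C) * conj(chi(C)) with |G| = 5 for each irreducible chi in the table:
  <chi_rho, chi_0> = (1/5)[1*(6)*conj(1) + 1*(1 + 3*exp(-4*I*pi/5) + 2*exp(4*I*pi/5))*conj(1) + 1*(1 + 2*exp(-2*I*pi/5) + 3*exp(2*I*pi/5))*conj(1) + 1*(1 + 3*exp(-2*I*pi/5) + 2*exp(2*I*pi/5))*conj(1) + 1*(1 + 2*exp(-4*I*pi/5) + 3*exp(4*I*pi/5))*conj(1)]
      = (1/5)[(6) + (1 + 3*exp(-4*I*pi/5) + 2*exp(4*I*pi/5)) + (1 + 2*exp(-2*I*pi/5) + 3*exp(2*I*pi/5)) + (1 + 3*exp(-2*I*pi/5) + 2*exp(2*I*pi/5)) + (1 + 2*exp(-4*I*pi/5) + 3*exp(4*I*pi/5))] = 5/5 = 1
  <chi_rho, chi_1> = (1/5)[1*(6)*conj(1) + 1*(1 + 3*exp(-4*I*pi/5) + 2*exp(4*I*pi/5))*conj(exp(2*I*pi/5)) + 1*(1 + 2*exp(-2*I*pi/5) + 3*exp(2*I*pi/5))*conj(exp(4*I*pi/5)) + 1*(1 + 3*exp(-2*I*pi/5) + 2*exp(2*I*pi/5))*conj(exp(-4*I*pi/5)) + 1*(1 + 2*exp(-4*I*pi/5) + 3*exp(4*I*pi/5))*conj(exp(-2*I*pi/5))]
      = (1/5)[(6) + (exp(-2*I*pi/5) + 3*exp(4*I*pi/5) + 2*exp(2*I*pi/5)) + (3*exp(-2*I*pi/5) + exp(-4*I*pi/5) + 2*exp(4*I*pi/5)) + (2*exp(-4*I*pi/5) + exp(4*I*pi/5) + 3*exp(2*I*pi/5)) + (2*exp(-2*I*pi/5) + 3*exp(-4*I*pi/5) + exp(2*I*pi/5))] = 0/5 = 0
  <chi_rho, chi_2> = (1/5)[1*(6)*conj(1) + 1*(1 + 3*exp(-4*I*pi/5) + 2*exp(4*I*pi/5))*conj(exp(4*I*pi/5)) + 1*(1 + 2*exp(-2*I*pi/5) + 3*exp(2*I*pi/5))*conj(exp(-2*I*pi/5)) + 1*(1 + 3*exp(-2*I*pi/5) + 2*exp(2*I*pi/5))*conj(exp(2*I*pi/5)) + 1*(1 + 2*exp(-4*I*pi/5) + 3*exp(4*I*pi/5))*conj(exp(-4*I*pi/5))]
      = (1/5)[(6) + (2 + exp(-4*I*pi/5) + 3*exp(2*I*pi/5)) + (2 + exp(2*I*pi/5) + 3*exp(4*I*pi/5)) + (2 + 3*exp(-4*I*pi/5) + exp(-2*I*pi/5)) + (2 + 3*exp(-2*I*pi/5) + exp(4*I*pi/5))] = 10/5 = 2
  <chi_rho, chi_3> = (1/5)[1*(6)*conj(1) + 1*(1 + 3*exp(-4*I*pi/5) + 2*exp(4*I*pi/5))*conj(exp(-4*I*pi/5)) + 1*(1 + 2*exp(-2*I*pi/5) + 3*exp(2*I*pi/5))*conj(exp(2*I*pi/5)) + 1*(1 + 3*exp(-2*I*pi/5) + 2*exp(2*I*pi/5))*conj(exp(-2*I*pi/5)) + 1*(1 + 2*exp(-4*I*pi/5) + 3*exp(4*I*pi/5))*conj(exp(4*I*pi/5))]
      = (1/5)[(6) + (3 + 2*exp(-2*I*pi/5) + exp(4*I*pi/5)) + (3 + 2*exp(-4*I*pi/5) + exp(-2*I*pi/5)) + (3 + exp(2*I*pi/5) + 2*exp(4*I*pi/5)) + (3 + exp(-4*I*pi/5) + 2*exp(2*I*pi/5))] = 15/5 = 3
  <chi_rho, chi_4> = (1/5)[1*(6)*conj(1) + 1*(1 + 3*exp(-4*I*pi/5) + 2*exp(4*I*pi/5))*conj(exp(-2*I*pi/5)) + 1*(1 + 2*exp(-2*I*pi/5) + 3*exp(2*I*pi/5))*conj(exp(-4*I*pi/5)) + 1*(1 + 3*exp(-2*I*pi/5) + 2*exp(2*I*pi/5))*conj(exp(4*I*pi/5)) + 1*(1 + 2*exp(-4*I*pi/5) + 3*exp(4*I*pi/5))*conj(exp(2*I*pi/5))]
      = (1/5)[(6) + (3*exp(-2*I*pi/5) + 2*exp(-4*I*pi/5) + exp(2*I*pi/5)) + (3*exp(-4*I*pi/5) + exp(4*I*pi/5) + 2*exp(2*I*pi/5)) + (2*exp(-2*I*pi/5) + exp(-4*I*pi/5) + 3*exp(4*I*pi/5)) + (exp(-2*I*pi/5) + 2*exp(4*I*pi/5) + 3*exp(2*I*pi/5))] = 0/5 = 0
(Exp terms are combined using exp(i*s)*conj(exp(i*t)) = exp(i*(s-t)), and sums of them are collapsed using the identity that for every m > 1 the m distinct m-th roots of unity sum to 0, e.g. 1 + exp(2*I*pi/3) + exp(-2*I*pi/3) = 0.)
Dimension check: dim(rho) = sum (mult * dim) = 1*1 + 0*1 + 2*1 + 3*1 + 0*1 = 6 = chi_rho(e) = 6.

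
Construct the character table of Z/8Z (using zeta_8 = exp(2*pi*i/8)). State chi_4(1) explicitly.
Character table of Z/8Z (irreps indexed chi_0,...,chi_7 with chi_k(m) = zeta_8^(k*m), zeta_8 = exp(2*pi*i/8)):
  irrep \ class  {0} (size 1)  {1} (size 1)    {2} (size 1)  {3} (size 1)    {4} (size 1)  {5} (size 1)    {6} (size 1)  {7} (size 1)  
  chi_0          1             1               1             1               1             1               1             1             
  chi_1          1             exp(I*pi/4)     I             exp(3*I*pi/4)   -1            exp(-3*I*pi/4)  -I            exp(-I*pi/4)  
  chi_2          1             I               -1            -I              1             I               -1            -I            
  chi_3          1             exp(3*I*pi/4)   -I            exp(I*pi/4)     -1            exp(-I*pi/4)    I             exp(-3*I*pi/4)
  chi_4          1             -1              1             -1              1             -1              1             -1            
  chi_5          1             exp(-3*I*pi/4)  I             exp(-I*pi/4)    -1            exp(I*pi/4)     -I            exp(3*I*pi/4) 
  chi_6          1             -I              -1            I               1             -I              -1            I             
  chi_7          1             exp(-I*pi/4)    -I            exp(-3*I*pi/4)  -1            exp(3*I*pi/4)   I             exp(I*pi/4)   

Spot check: chi_4(1) = zeta_8^(4*1) = zeta_8^4 = -1.

Z/8Z is abelian, so all 8 irreducible complex representations are 1-dimensional. They are given by chi_k(m) = zeta_8^(k*m) for k = 0,...,7. Row orthogonality: sum_m chi_k(m) conj(chi_l(m)) = 8 * [k = l].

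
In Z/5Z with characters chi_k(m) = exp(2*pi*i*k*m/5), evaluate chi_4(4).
chi_4(4) = zeta_5^16 = exp(2*I*pi/5)

Solution. chi_4(4) = zeta_5^(4*4) = zeta_5^16. Since zeta_5^5 = 1, this equals zeta_5^1 = exp(2*pi*i*1/5) = exp(2*I*pi/5).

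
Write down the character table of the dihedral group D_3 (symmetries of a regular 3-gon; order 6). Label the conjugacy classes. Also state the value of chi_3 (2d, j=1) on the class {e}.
Conjugacy classes: {e} of size 1, {r^1, r^2} of size 2, {s, sr, ..., sr^2} of size 3.
Character table:
  irrep \ class              {e} (size 1)  {r^1, r^2} (size 2)  {s, sr, ..., sr^2} (size 3)
  chi_1 (triv)               1             1                    1                          
  chi_2 (sign: r->1, s->-1)  1             1                    -1                         
  chi_3 (2d, j=1)            2             -1                   0                          

Spot check: chi_3 (2d, j=1) on {e} = 2.

Solution. D_3 has order 2*3 = 6 with 3 conjugacy classes, hence 3 irreducibles. Sum of squared dims 1 + 1 + 4 = 6 = |G|. Linear characters come from the abelianisation; the 2-dimensional irreps have character r^k -> 2*cos(2*pi*j*k/3), reflections -> 0.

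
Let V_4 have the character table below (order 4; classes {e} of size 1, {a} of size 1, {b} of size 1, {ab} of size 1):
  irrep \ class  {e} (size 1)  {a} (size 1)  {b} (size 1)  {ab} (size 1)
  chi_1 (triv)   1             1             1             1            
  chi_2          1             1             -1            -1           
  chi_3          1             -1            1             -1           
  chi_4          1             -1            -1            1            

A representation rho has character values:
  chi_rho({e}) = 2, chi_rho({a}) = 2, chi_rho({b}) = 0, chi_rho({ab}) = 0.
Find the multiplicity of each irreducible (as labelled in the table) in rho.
Multiplicities: chi_1: 1, chi_2: 1, chi_3: 0, chi_4: 0.

Argument: Use <chi_rho, chi> = (1/|G|) sum_C |C| * chi_rho(C) * conj(chi(C)) with |G| = 4 for each irreducible chi in the table:
  <chi_rho, chi_1> = (1/4)[1*(2)*conj(1) + 1*(2)*conj(1) + 1*(0)*conj(1) + 1*(0)*conj(1)]
      = (1/4)[(2) + (2) + (0) + (0)] = 4/4 = 1
  <chi_rho, chi_2> = (1/4)[1*(2)*conj(1) + 1*(2)*conj(1) + 1*(0)*conj(-1) + 1*(0)*conj(-1)]
      = (1/4)[(2) + (2) + (0) + (0)] = 4/4 = 1
  <chi_rho, chi_3> = (1/4)[1*(2)*conj(1) + 1*(2)*conj(-1) + 1*(0)*conj(1) + 1*(0)*conj(-1)]
      = (1/4)[(2) + (-2) + (0) + (0)] = 0/4 = 0
  <chi_rho, chi_4> = (1/4)[1*(2)*conj(1) + 1*(2)*conj(-1) + 1*(0)*conj(-1) + 1*(0)*conj(1)]
      = (1/4)[(2) + (-2) + (0) + (0)] = 0/4 = 0
Dimension check: dim(rho) = sum (mult * dim) = 1*1 + 1*1 + 0*1 + 0*1 = 2 = chi_rho(e) = 2.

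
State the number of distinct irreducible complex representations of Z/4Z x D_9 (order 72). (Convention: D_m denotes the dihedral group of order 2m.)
24

Proof sketch: The number of irreducible complex representations of a finite group equals its number of conjugacy classes. For a direct product, #classes(G x H) = #classes(G) * #classes(H). Z/4Z has 4 classes (abelian), D_9 has 6 classes, so 4 * 6 = 24, so Z/4Z x D_9 (order 72) has exactly 24 irreducible complex representations.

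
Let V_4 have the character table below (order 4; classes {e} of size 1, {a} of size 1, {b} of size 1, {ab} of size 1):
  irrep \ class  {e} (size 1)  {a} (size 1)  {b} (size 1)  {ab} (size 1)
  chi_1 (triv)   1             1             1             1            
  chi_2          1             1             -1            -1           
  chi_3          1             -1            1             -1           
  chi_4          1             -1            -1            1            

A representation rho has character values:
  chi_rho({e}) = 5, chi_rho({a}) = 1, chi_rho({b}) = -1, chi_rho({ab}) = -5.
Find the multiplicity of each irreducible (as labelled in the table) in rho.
Multiplicities: chi_1: 0, chi_2: 3, chi_3: 2, chi_4: 0.

Argument: Use <chi_rho, chi> = (1/|G|) sum_C |C| * chi_rho(C) * conj(chi(C)) with |G| = 4 for each irreducible chi in the table:
  <chi_rho, chi_1> = (1/4)[1*(5)*conj(1) + 1*(1)*conj(1) + 1*(-1)*conj(1) + 1*(-5)*conj(1)]
      = (1/4)[(5) + (1) + (-1) + (-5)] = 0/4 = 0
  <chi_rho, chi_2> = (1/4)[1*(5)*conj(1) + 1*(1)*conj(1) + 1*(-1)*conj(-1) + 1*(-5)*conj(-1)]
      = (1/4)[(5) + (1) + (1) + (5)] = 12/4 = 3
  <chi_rho, chi_3> = (1/4)[1*(5)*conj(1) + 1*(1)*conj(-1) + 1*(-1)*conj(1) + 1*(-5)*conj(-1)]
      = (1/4)[(5) + (-1) + (-1) + (5)] = 8/4 = 2
  <chi_rho, chi_4> = (1/4)[1*(5)*conj(1) + 1*(1)*conj(-1) + 1*(-1)*conj(-1) + 1*(-5)*conj(1)]
      = (1/4)[(5) + (-1) + (1) + (-5)] = 0/4 = 0
Dimension check: dim(rho) = sum (mult * dim) = 0*1 + 3*1 + 2*1 + 0*1 = 5 = chi_rho(e) = 5.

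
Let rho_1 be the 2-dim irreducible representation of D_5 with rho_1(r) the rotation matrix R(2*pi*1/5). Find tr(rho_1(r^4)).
chi_{rho_1}(r^4) = 2*cos(2*pi*1*4/5) = -1/2 + sqrt(5)/2

Justification: rho_1(r^4) is rotation by angle 2*pi*1*4/5, whose trace is 2*cos(2*pi*1*4/5) = -1/2 + sqrt(5)/2.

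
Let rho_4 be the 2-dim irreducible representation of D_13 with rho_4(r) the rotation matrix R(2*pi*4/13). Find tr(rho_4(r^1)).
chi_{rho_4}(r^1) = 2*cos(2*pi*4*1/13) = -2*cos(5*pi/13)

Justification: rho_4(r^1) is rotation by angle 2*pi*4*1/13, whose trace is 2*cos(2*pi*4*1/13) = -2*cos(5*pi/13).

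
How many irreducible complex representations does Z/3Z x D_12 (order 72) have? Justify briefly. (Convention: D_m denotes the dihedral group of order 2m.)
27

The number of irreducible complex representations of a finite group equals its number of conjugacy classes. For a direct product, #classes(G x H) = #classes(G) * #classes(H). Z/3Z has 3 classes (abelian), D_12 has 9 classes, so 3 * 9 = 27, so Z/3Z x D_12 (order 72) has exactly 27 irreducible complex representations.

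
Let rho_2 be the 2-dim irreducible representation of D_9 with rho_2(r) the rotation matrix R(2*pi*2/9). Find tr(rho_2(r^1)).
chi_{rho_2}(r^1) = 2*cos(2*pi*2*1/9) = 2*cos(4*pi/9)

Solution. rho_2(r^1) is rotation by angle 2*pi*2*1/9, whose trace is 2*cos(2*pi*2*1/9) = 2*cos(4*pi/9).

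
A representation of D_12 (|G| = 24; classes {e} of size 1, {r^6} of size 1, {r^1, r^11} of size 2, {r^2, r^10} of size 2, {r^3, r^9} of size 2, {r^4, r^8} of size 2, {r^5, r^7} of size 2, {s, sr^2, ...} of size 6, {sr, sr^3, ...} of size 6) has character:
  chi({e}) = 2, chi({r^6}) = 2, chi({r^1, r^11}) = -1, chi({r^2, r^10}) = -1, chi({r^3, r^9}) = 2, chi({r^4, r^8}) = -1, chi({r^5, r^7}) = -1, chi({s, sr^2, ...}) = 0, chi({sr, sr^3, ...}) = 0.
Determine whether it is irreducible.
Irreducible: <chi, chi> = 1.

Explanation: <chi, chi> = (1/|G|) sum_C |C| * |chi(C)|^2 = (1/24)[1*|2|^2 + 1*|2|^2 + 2*|-1|^2 + 2*|-1|^2 + 2*|2|^2 + 2*|-1|^2 + 2*|-1|^2 + 6*|0|^2 + 6*|0|^2]
  = (1/24)[(4) + (4) + (2) + (2) + (8) + (2) + (2) + (0) + (0)] = 24/24 = 1.
A character is irreducible iff <chi, chi> = 1, so this representation is irreducible.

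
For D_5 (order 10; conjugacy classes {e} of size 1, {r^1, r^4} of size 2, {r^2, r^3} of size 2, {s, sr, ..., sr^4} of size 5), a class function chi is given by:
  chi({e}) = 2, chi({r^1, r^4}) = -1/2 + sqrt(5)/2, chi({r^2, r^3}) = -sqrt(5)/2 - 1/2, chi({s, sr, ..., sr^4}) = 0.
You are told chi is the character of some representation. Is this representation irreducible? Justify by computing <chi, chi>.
Irreducible: <chi, chi> = 1.

Solution. <chi, chi> = (1/|G|) sum_C |C| * |chi(C)|^2 = (1/10)[1*|2|^2 + 2*|-1/2 + sqrt(5)/2|^2 + 2*|-sqrt(5)/2 - 1/2|^2 + 5*|0|^2]
  = (1/10)[(4) + (3 - sqrt(5)) + (sqrt(5) + 3) + (0)] = 10/10 = 1.
A character is irreducible iff <chi, chi> = 1, so this representation is irreducible.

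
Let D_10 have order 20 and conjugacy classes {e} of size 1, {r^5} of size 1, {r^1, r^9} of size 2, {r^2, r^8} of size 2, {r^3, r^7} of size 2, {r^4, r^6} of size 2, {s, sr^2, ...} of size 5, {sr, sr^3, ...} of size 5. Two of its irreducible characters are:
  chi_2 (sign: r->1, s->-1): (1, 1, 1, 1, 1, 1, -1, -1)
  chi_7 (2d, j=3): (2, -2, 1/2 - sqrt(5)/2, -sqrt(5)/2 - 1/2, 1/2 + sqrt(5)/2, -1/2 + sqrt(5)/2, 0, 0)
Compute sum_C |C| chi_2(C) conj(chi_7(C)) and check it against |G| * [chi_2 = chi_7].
Sum = 0; so <chi_2, chi_7> = 0 (distinct irreducibles are orthogonal).

Compute term by term over conjugacy classes (|C| * chi_2(C) * conj(chi_7(C))):
  1*(1)*conj(2) + 1*(1)*conj(-2) + 2*(1)*conj(1/2 - sqrt(5)/2) + 2*(1)*conj(-sqrt(5)/2 - 1/2) + 2*(1)*conj(1/2 + sqrt(5)/2) + 2*(1)*conj(-1/2 + sqrt(5)/2) + 5*(-1)*conj(0) + 5*(-1)*conj(0)
  = (2) + (-2) + (1 - sqrt(5)) + (-sqrt(5) - 1) + (1 + sqrt(5)) + (-1 + sqrt(5)) + (0) + (0)
  = 0.
Dividing by |G| = 20 gives 0/20 = 0, matching the row-orthogonality relation <chi_2, chi_7> = [chi_2 = chi_7].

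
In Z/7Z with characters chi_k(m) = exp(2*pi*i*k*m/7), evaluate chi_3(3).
chi_3(3) = zeta_7^9 = exp(4*I*pi/7)

Solution. chi_3(3) = zeta_7^(3*3) = zeta_7^9. Since zeta_7^7 = 1, this equals zeta_7^2 = exp(2*pi*i*2/7) = exp(4*I*pi/7).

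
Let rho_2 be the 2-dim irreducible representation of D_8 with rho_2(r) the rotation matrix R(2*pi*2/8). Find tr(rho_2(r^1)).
chi_{rho_2}(r^1) = 2*cos(2*pi*2*1/8) = 0

Working: rho_2(r^1) is rotation by angle 2*pi*2*1/8, whose trace is 2*cos(2*pi*2*1/8) = 0.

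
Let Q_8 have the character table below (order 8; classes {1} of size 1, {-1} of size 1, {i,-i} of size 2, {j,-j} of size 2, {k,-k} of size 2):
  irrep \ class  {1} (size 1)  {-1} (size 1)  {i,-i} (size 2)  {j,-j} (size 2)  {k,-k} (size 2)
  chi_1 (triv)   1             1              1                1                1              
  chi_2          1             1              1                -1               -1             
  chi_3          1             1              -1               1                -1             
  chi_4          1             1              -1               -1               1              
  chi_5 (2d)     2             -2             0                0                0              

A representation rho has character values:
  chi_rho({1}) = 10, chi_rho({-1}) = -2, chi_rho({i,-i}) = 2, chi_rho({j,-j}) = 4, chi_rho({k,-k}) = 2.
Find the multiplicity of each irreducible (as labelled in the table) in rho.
Multiplicities: chi_1: 3, chi_2: 0, chi_3: 1, chi_4: 0, chi_5: 3.

Proof sketch: Use <chi_rho, chi> = (1/|G|) sum_C |C| * chi_rho(C) * conj(chi(C)) with |G| = 8 for each irreducible chi in the table:
  <chi_rho, chi_1> = (1/8)[1*(10)*conj(1) + 1*(-2)*conj(1) + 2*(2)*conj(1) + 2*(4)*conj(1) + 2*(2)*conj(1)]
      = (1/8)[(10) + (-2) + (4) + (8) + (4)] = 24/8 = 3
  <chi_rho, chi_2> = (1/8)[1*(10)*conj(1) + 1*(-2)*conj(1) + 2*(2)*conj(1) + 2*(4)*conj(-1) + 2*(2)*conj(-1)]
      = (1/8)[(10) + (-2) + (4) + (-8) + (-4)] = 0/8 = 0
  <chi_rho, chi_3> = (1/8)[1*(10)*conj(1) + 1*(-2)*conj(1) + 2*(2)*conj(-1) + 2*(4)*conj(1) + 2*(2)*conj(-1)]
      = (1/8)[(10) + (-2) + (-4) + (8) + (-4)] = 8/8 = 1
  <chi_rho, chi_4> = (1/8)[1*(10)*conj(1) + 1*(-2)*conj(1) + 2*(2)*conj(-1) + 2*(4)*conj(-1) + 2*(2)*conj(1)]
      = (1/8)[(10) + (-2) + (-4) + (-8) + (4)] = 0/8 = 0
  <chi_rho, chi_5> = (1/8)[1*(10)*conj(2) + 1*(-2)*conj(-2) + 2*(2)*conj(0) + 2*(4)*conj(0) + 2*(2)*conj(0)]
      = (1/8)[(20) + (4) + (0) + (0) + (0)] = 24/8 = 3
Dimension check: dim(rho) = sum (mult * dim) = 3*1 + 0*1 + 1*1 + 0*1 + 3*2 = 10 = chi_rho(e) = 10.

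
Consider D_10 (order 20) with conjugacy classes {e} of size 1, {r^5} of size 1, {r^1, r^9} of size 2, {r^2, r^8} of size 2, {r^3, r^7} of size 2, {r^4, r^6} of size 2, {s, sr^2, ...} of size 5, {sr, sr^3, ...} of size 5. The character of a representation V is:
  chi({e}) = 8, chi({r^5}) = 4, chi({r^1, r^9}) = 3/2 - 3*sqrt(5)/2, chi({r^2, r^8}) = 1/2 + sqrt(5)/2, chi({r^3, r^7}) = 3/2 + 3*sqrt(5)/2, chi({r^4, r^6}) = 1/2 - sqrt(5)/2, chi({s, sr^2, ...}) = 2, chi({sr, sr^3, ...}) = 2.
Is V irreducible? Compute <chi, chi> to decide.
Not irreducible (reducible): <chi, chi> = 9 > 1.

Why: <chi, chi> = (1/|G|) sum_C |C| * |chi(C)|^2 = (1/20)[1*|8|^2 + 1*|4|^2 + 2*|3/2 - 3*sqrt(5)/2|^2 + 2*|1/2 + sqrt(5)/2|^2 + 2*|3/2 + 3*sqrt(5)/2|^2 + 2*|1/2 - sqrt(5)/2|^2 + 5*|2|^2 + 5*|2|^2]
  = (1/20)[(64) + (16) + (27 - 9*sqrt(5)) + (sqrt(5) + 3) + (9*sqrt(5) + 27) + (3 - sqrt(5)) + (20) + (20)] = 180/20 = 9.
A character is irreducible iff <chi, chi> = 1, so this representation is reducible.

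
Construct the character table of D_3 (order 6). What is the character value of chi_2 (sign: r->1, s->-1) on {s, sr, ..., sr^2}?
Conjugacy classes: {e} of size 1, {r^1, r^2} of size 2, {s, sr, ..., sr^2} of size 3.
Character table:
  irrep \ class              {e} (size 1)  {r^1, r^2} (size 2)  {s, sr, ..., sr^2} (size 3)
  chi_1 (triv)               1             1                    1                          
  chi_2 (sign: r->1, s->-1)  1             1                    -1                         
  chi_3 (2d, j=1)            2             -1                   0                          

Spot check: chi_2 (sign: r->1, s->-1) on {s, sr, ..., sr^2} = -1.

Argument: D_3 has order 2*3 = 6 with 3 conjugacy classes, hence 3 irreducibles. Sum of squared dims 1 + 1 + 4 = 6 = |G|. Linear characters come from the abelianisation; the 2-dimensional irreps have character r^k -> 2*cos(2*pi*j*k/3), reflections -> 0.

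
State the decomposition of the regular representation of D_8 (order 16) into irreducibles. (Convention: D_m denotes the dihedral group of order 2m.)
Each irreducible V_i of dimension d_i appears with multiplicity d_i, i.e. rho_reg = (direct sum over all irreducibles V_i) d_i V_i. The irreducible dimensions for D_8 are 1, 1, 1, 1, 2, 2, 2: 4 irreducibles of dimension 1, each with multiplicity 1; 3 irreducibles of dimension 2, each with multiplicity 2. Total dimension 4*1*1 + 3*2*2 = 16 = |G|.

Justification: General theorem: in the regular representation of a finite group G, each irreducible appears with multiplicity equal to its dimension. Check: dim(rho_reg) = sum d_i^2 = 1 + 1 + 1 + 1 + 4 + 4 + 4 = 16 = |G|.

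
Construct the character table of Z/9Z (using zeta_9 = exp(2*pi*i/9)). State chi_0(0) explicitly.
Character table of Z/9Z (irreps indexed chi_0,...,chi_8 with chi_k(m) = zeta_9^(k*m), zeta_9 = exp(2*pi*i/9)):
  irrep \ class  {0} (size 1)  {1} (size 1)    {2} (size 1)    {3} (size 1)    {4} (size 1)    {5} (size 1)    {6} (size 1)    {7} (size 1)    {8} (size 1)  
  chi_0          1             1               1               1               1               1               1               1               1             
  chi_1          1             exp(2*I*pi/9)   exp(4*I*pi/9)   exp(2*I*pi/3)   exp(8*I*pi/9)   exp(-8*I*pi/9)  exp(-2*I*pi/3)  exp(-4*I*pi/9)  exp(-2*I*pi/9)
  chi_2          1             exp(4*I*pi/9)   exp(8*I*pi/9)   exp(-2*I*pi/3)  exp(-2*I*pi/9)  exp(2*I*pi/9)   exp(2*I*pi/3)   exp(-8*I*pi/9)  exp(-4*I*pi/9)
  chi_3          1             exp(2*I*pi/3)   exp(-2*I*pi/3)  1               exp(2*I*pi/3)   exp(-2*I*pi/3)  1               exp(2*I*pi/3)   exp(-2*I*pi/3)
  chi_4          1             exp(8*I*pi/9)   exp(-2*I*pi/9)  exp(2*I*pi/3)   exp(-4*I*pi/9)  exp(4*I*pi/9)   exp(-2*I*pi/3)  exp(2*I*pi/9)   exp(-8*I*pi/9)
  chi_5          1             exp(-8*I*pi/9)  exp(2*I*pi/9)   exp(-2*I*pi/3)  exp(4*I*pi/9)   exp(-4*I*pi/9)  exp(2*I*pi/3)   exp(-2*I*pi/9)  exp(8*I*pi/9) 
  chi_6          1             exp(-2*I*pi/3)  exp(2*I*pi/3)   1               exp(-2*I*pi/3)  exp(2*I*pi/3)   1               exp(-2*I*pi/3)  exp(2*I*pi/3) 
  chi_7          1             exp(-4*I*pi/9)  exp(-8*I*pi/9)  exp(2*I*pi/3)   exp(2*I*pi/9)   exp(-2*I*pi/9)  exp(-2*I*pi/3)  exp(8*I*pi/9)   exp(4*I*pi/9) 
  chi_8          1             exp(-2*I*pi/9)  exp(-4*I*pi/9)  exp(-2*I*pi/3)  exp(-8*I*pi/9)  exp(8*I*pi/9)   exp(2*I*pi/3)   exp(4*I*pi/9)   exp(2*I*pi/9) 

Spot check: chi_0(0) = zeta_9^(0*0) = zeta_9^0 = 1.

Argument: Z/9Z is abelian, so all 9 irreducible complex representations are 1-dimensional. They are given by chi_k(m) = zeta_9^(k*m) for k = 0,...,8. Row orthogonality: sum_m chi_k(m) conj(chi_l(m)) = 9 * [k = l].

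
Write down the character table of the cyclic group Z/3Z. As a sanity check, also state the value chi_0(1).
Character table of Z/3Z (irreps indexed chi_0,...,chi_2 with chi_k(m) = zeta_3^(k*m), zeta_3 = exp(2*pi*i/3)):
  irrep \ class  {0} (size 1)  {1} (size 1)    {2} (size 1)  
  chi_0          1             1               1             
  chi_1          1             exp(2*I*pi/3)   exp(-2*I*pi/3)
  chi_2          1             exp(-2*I*pi/3)  exp(2*I*pi/3) 

Spot check: chi_0(1) = zeta_3^(0*1) = zeta_3^0 = 1.

Justification: Z/3Z is abelian, so all 3 irreducible complex representations are 1-dimensional. They are given by chi_k(m) = zeta_3^(k*m) for k = 0,...,2. Row orthogonality: sum_m chi_k(m) conj(chi_l(m)) = 3 * [k = l].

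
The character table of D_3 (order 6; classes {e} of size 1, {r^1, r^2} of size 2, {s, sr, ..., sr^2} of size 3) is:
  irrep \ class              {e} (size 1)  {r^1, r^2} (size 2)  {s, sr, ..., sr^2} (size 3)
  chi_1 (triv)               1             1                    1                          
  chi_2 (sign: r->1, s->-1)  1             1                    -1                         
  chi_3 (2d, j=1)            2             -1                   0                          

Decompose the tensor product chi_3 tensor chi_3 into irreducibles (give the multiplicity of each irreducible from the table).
chi_3 tensor chi_3 = chi_1 + chi_2 + chi_3 (all other irreducibles have multiplicity 0).

Working: The character of a tensor product is the pointwise product (chi_3 * chi_3)(C) = chi_3(C) * chi_3(C):
  {e}: (2)*(2), {r^1, r^2}: (-1)*(-1), {s, sr, ..., sr^2}: (0)*(0)
so (chi_3 * chi_3) takes values
  {e} -> 4, {r^1, r^2} -> 1, {s, sr, ..., sr^2} -> 0.
Now take the inner product of this character with each irreducible chi from the table, <chi_3*chi_3, chi> = (1/6) sum_C |C| (chi_3*chi_3)(C) conj(chi(C)):
  <chi_3*chi_3, chi_1> = (1/6)[1*(4)*conj(1) + 2*(1)*conj(1) + 3*(0)*conj(1)]
      = (1/6)[(4) + (2) + (0)] = 6/6 = 1
  <chi_3*chi_3, chi_2> = (1/6)[1*(4)*conj(1) + 2*(1)*conj(1) + 3*(0)*conj(-1)]
      = (1/6)[(4) + (2) + (0)] = 6/6 = 1
  <chi_3*chi_3, chi_3> = (1/6)[1*(4)*conj(2) + 2*(1)*conj(-1) + 3*(0)*conj(0)]
      = (1/6)[(8) + (-2) + (0)] = 6/6 = 1
Hence the multiplicities are chi_1: 1, chi_2: 1, chi_3: 1. Dimension check: dim(chi_3)*dim(chi_3) = 2*2 = 4 and sum (mult * dim) = 1*1 + 1*1 + 1*2 = 4.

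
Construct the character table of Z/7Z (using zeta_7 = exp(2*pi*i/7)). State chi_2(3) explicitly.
Character table of Z/7Z (irreps indexed chi_0,...,chi_6 with chi_k(m) = zeta_7^(k*m), zeta_7 = exp(2*pi*i/7)):
  irrep \ class  {0} (size 1)  {1} (size 1)    {2} (size 1)    {3} (size 1)    {4} (size 1)    {5} (size 1)    {6} (size 1)  
  chi_0          1             1               1               1               1               1               1             
  chi_1          1             exp(2*I*pi/7)   exp(4*I*pi/7)   exp(6*I*pi/7)   exp(-6*I*pi/7)  exp(-4*I*pi/7)  exp(-2*I*pi/7)
  chi_2          1             exp(4*I*pi/7)   exp(-6*I*pi/7)  exp(-2*I*pi/7)  exp(2*I*pi/7)   exp(6*I*pi/7)   exp(-4*I*pi/7)
  chi_3          1             exp(6*I*pi/7)   exp(-2*I*pi/7)  exp(4*I*pi/7)   exp(-4*I*pi/7)  exp(2*I*pi/7)   exp(-6*I*pi/7)
  chi_4          1             exp(-6*I*pi/7)  exp(2*I*pi/7)   exp(-4*I*pi/7)  exp(4*I*pi/7)   exp(-2*I*pi/7)  exp(6*I*pi/7) 
  chi_5          1             exp(-4*I*pi/7)  exp(6*I*pi/7)   exp(2*I*pi/7)   exp(-2*I*pi/7)  exp(-6*I*pi/7)  exp(4*I*pi/7) 
  chi_6          1             exp(-2*I*pi/7)  exp(-4*I*pi/7)  exp(-6*I*pi/7)  exp(6*I*pi/7)   exp(4*I*pi/7)   exp(2*I*pi/7) 

Spot check: chi_2(3) = zeta_7^(2*3) = zeta_7^6 = exp(-2*I*pi/7).

Solution. Z/7Z is abelian, so all 7 irreducible complex representations are 1-dimensional. They are given by chi_k(m) = zeta_7^(k*m) for k = 0,...,6. Row orthogonality: sum_m chi_k(m) conj(chi_l(m)) = 7 * [k = l].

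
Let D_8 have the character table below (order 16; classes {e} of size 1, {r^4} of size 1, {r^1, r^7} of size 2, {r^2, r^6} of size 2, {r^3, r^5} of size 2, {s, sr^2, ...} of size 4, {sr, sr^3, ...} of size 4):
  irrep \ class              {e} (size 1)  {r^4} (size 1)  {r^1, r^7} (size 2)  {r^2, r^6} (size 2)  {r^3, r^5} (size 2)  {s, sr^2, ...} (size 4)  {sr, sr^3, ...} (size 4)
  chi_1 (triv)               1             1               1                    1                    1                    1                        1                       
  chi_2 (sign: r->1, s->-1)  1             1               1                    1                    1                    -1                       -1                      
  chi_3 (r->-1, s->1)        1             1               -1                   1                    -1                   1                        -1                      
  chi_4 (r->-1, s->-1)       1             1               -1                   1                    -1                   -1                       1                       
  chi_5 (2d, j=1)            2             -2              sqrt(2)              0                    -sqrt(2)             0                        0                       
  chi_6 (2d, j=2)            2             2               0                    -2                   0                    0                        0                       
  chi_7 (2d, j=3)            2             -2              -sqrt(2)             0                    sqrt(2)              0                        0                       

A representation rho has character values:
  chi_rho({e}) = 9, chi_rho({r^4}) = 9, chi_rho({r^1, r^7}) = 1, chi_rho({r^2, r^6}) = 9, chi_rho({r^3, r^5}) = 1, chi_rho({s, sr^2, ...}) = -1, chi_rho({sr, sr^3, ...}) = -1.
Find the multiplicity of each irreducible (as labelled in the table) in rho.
Multiplicities: chi_1: 2, chi_2: 3, chi_3: 2, chi_4: 2, chi_5: 0, chi_6: 0, chi_7: 0.

Derivation: Use <chi_rho, chi> = (1/|G|) sum_C |C| * chi_rho(C) * conj(chi(C)) with |G| = 16 for each irreducible chi in the table:
  <chi_rho, chi_1> = (1/16)[1*(9)*conj(1) + 1*(9)*conj(1) + 2*(1)*conj(1) + 2*(9)*conj(1) + 2*(1)*conj(1) + 4*(-1)*conj(1) + 4*(-1)*conj(1)]
      = (1/16)[(9) + (9) + (2) + (18) + (2) + (-4) + (-4)] = 32/16 = 2
  <chi_rho, chi_2> = (1/16)[1*(9)*conj(1) + 1*(9)*conj(1) + 2*(1)*conj(1) + 2*(9)*conj(1) + 2*(1)*conj(1) + 4*(-1)*conj(-1) + 4*(-1)*conj(-1)]
      = (1/16)[(9) + (9) + (2) + (18) + (2) + (4) + (4)] = 48/16 = 3
  <chi_rho, chi_3> = (1/16)[1*(9)*conj(1) + 1*(9)*conj(1) + 2*(1)*conj(-1) + 2*(9)*conj(1) + 2*(1)*conj(-1) + 4*(-1)*conj(1) + 4*(-1)*conj(-1)]
      = (1/16)[(9) + (9) + (-2) + (18) + (-2) + (-4) + (4)] = 32/16 = 2
  <chi_rho, chi_4> = (1/16)[1*(9)*conj(1) + 1*(9)*conj(1) + 2*(1)*conj(-1) + 2*(9)*conj(1) + 2*(1)*conj(-1) + 4*(-1)*conj(-1) + 4*(-1)*conj(1)]
      = (1/16)[(9) + (9) + (-2) + (18) + (-2) + (4) + (-4)] = 32/16 = 2
  <chi_rho, chi_5> = (1/16)[1*(9)*conj(2) + 1*(9)*conj(-2) + 2*(1)*conj(sqrt(2)) + 2*(9)*conj(0) + 2*(1)*conj(-sqrt(2)) + 4*(-1)*conj(0) + 4*(-1)*conj(0)]
      = (1/16)[(18) + (-18) + (2*sqrt(2)) + (0) + (-2*sqrt(2)) + (0) + (0)] = 0/16 = 0
  <chi_rho, chi_6> = (1/16)[1*(9)*conj(2) + 1*(9)*conj(2) + 2*(1)*conj(0) + 2*(9)*conj(-2) + 2*(1)*conj(0) + 4*(-1)*conj(0) + 4*(-1)*conj(0)]
      = (1/16)[(18) + (18) + (0) + (-36) + (0) + (0) + (0)] = 0/16 = 0
  <chi_rho, chi_7> = (1/16)[1*(9)*conj(2) + 1*(9)*conj(-2) + 2*(1)*conj(-sqrt(2)) + 2*(9)*conj(0) + 2*(1)*conj(sqrt(2)) + 4*(-1)*conj(0) + 4*(-1)*conj(0)]
      = (1/16)[(18) + (-18) + (-2*sqrt(2)) + (0) + (2*sqrt(2)) + (0) + (0)] = 0/16 = 0
Dimension check: dim(rho) = sum (mult * dim) = 2*1 + 3*1 + 2*1 + 2*1 + 0*2 + 0*2 + 0*2 = 9 = chi_rho(e) = 9.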